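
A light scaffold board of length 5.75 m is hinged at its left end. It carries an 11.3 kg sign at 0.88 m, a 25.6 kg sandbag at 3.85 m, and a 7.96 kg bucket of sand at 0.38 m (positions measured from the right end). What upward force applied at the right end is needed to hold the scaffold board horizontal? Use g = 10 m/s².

F ≈ 255 N

Choose the left end as the axis so the unknown pivot reaction has zero arm there.
Sign: 11.3 × 10 = 113 N down at 0.88 m → arm 4.87 m, τ = 113 × 4.87 = 550.3 N·m clockwise.
Sandbag: 25.6 × 10 = 256 N down at 3.85 m → arm 1.9 m, τ = 256 × 1.9 = 486.4 N·m clockwise.
Bucket of sand: 7.96 × 10 = 79.6 N down at 0.38 m → arm 5.37 m, τ = 79.6 × 5.37 = 427.5 N·m clockwise.
Net moment of the loads = 1464 N·m clockwise.
The upward force F acts at the right end, arm 5.75 m, giving F × 5.75 counterclockwise.
Balancing moments: F × 5.75 = 1464, giving F = 1464 / 5.75 = 255 N.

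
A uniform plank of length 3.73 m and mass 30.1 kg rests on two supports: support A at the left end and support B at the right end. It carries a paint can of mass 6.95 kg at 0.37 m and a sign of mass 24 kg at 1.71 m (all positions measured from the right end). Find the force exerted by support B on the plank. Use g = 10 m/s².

Take moments about support A.
Beam weight: 30.1 × 10 = 301 N down at 1.865 m → arm 1.865 m, τ = 301 × 1.865 = 561.4 N·m clockwise.
Paint can: 6.95 × 10 = 69.5 N down at 0.37 m → arm 3.36 m, τ = 69.5 × 3.36 = 233.5 N·m clockwise.
Sign: 24 × 10 = 240 N down at 1.71 m → arm 2.02 m, τ = 240 × 2.02 = 484.8 N·m clockwise.
Net load moment about support A = 1280 N·m clockwise.
Reaction R at support B is upward at 0 m, arm 3.73 m → moment R × 3.73 counterclockwise.
Setting net torque to zero: R × 3.73 = 1280 → R = 343 N.

R_B ≈ 343 N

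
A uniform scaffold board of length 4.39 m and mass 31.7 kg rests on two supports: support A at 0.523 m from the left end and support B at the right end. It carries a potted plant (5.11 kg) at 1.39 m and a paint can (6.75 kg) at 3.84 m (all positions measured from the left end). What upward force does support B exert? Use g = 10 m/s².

Sum moments about support A (its reaction then has zero moment arm).
Beam weight: 31.7 × 10 = 317 N down at 2.195 m → arm 1.672 m, τ = 317 × 1.672 = 530 N·m clockwise.
Potted plant: 5.11 × 10 = 51.1 N down at 1.39 m → arm 0.867 m, τ = 51.1 × 0.867 = 44.3 N·m clockwise.
Paint can: 6.75 × 10 = 67.5 N down at 3.84 m → arm 3.317 m, τ = 67.5 × 3.317 = 223.9 N·m clockwise.
Net load moment about support A = 798.2 N·m clockwise.
Reaction R at support B is upward at 4.39 m, arm 3.867 m → moment R × 3.867 counterclockwise.
Balancing moments: R × 3.867 = 798.2, giving R = 206 N.

R_B ≈ 206 N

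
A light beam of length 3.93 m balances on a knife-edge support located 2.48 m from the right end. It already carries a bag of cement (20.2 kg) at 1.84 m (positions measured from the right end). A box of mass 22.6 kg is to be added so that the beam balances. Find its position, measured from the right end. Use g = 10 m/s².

x ≈ 3.05 m from the right end

Take moments about the knife-edge support (at 2.48 m from the right end).
Bag of cement: 20.2 × 10 = 202 N down at 1.84 m → arm 0.64 m, τ = 202 × 0.64 = 129.3 N·m clockwise.
Net moment of existing loads = 129.3 N·m clockwise.
The box weighs 22.6 × 10 = 226 N and must supply an equal counterclockwise moment, so its lever arm about the knife-edge support is 129.3 / 226 = 0.572 m.
That puts it at 2.48 + 0.572 = 3.05 m from the right end.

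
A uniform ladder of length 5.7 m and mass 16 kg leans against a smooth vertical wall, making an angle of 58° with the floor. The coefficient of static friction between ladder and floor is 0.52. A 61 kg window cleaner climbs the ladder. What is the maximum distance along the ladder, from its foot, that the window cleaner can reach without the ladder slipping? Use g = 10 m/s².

d ≈ 5.24 m

About the foot of the ladder:
Ladder weight 16×10 = 160 N acts at 2.85 m along the ladder; its horizontal arm is 2.85·cos58° = 1.51 m → τ = 241.6 N·m clockwise.
Window cleaner weight 61×10 = 610 N at distance d → arm d·cos58° → τ = 610·d·0.5299 clockwise.
Wall normal N at the top has arm L sinθ = 4.834 m counterclockwise, so Στ = 0 gives N·4.834 = 241.6 + 323.2·d.
ΣFy = 0 ⇒ N_floor = 770 N, so the maximum friction is μ_s·N_floor = 0.52×770 = 400.4 N. ΣFx = 0 ⇒ N_wall = f, so at the slipping point N = 400.4 N.
Substituting: 400.4×4.834 = 241.6 + 323.2·d ⇒ d = (1936 − 241.6) / 323.2 = 5.24 m.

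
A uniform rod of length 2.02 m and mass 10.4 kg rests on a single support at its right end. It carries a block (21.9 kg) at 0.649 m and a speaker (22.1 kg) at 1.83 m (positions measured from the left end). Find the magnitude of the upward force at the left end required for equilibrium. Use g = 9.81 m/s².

F ≈ 217 N

Sum moments about the right end (the unknown pivot reaction has zero arm there).
Beam weight: 10.4 × 9.81 = 102 N down at 1.01 m → arm 1.01 m, τ = 102 × 1.01 = 103 N·m counterclockwise.
Block: 21.9 × 9.81 = 214.8 N down at 0.649 m → arm 1.371 m, τ = 214.8 × 1.371 = 294.5 N·m counterclockwise.
Speaker: 22.1 × 9.81 = 216.8 N down at 1.83 m → arm 0.19 m, τ = 216.8 × 0.19 = 41.19 N·m counterclockwise.
Net moment of the loads = 438.7 N·m counterclockwise.
The upward force F acts at the left end, arm 2.02 m, giving F × 2.02 clockwise.
For rotational equilibrium, F × 2.02 = 438.7, so F = 438.7 / 2.02 = 217 N.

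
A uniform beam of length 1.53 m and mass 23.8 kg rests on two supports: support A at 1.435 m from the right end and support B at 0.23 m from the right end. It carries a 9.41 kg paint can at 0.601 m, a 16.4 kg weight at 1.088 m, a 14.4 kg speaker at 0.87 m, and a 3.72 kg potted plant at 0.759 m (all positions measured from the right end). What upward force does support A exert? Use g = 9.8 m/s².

R_A ≈ 337 N

Taking torques about support B:
Beam weight: 23.8 × 9.8 = 233.2 N down at 0.765 m → arm 0.535 m, τ = 233.2 × 0.535 = 124.8 N·m counterclockwise.
Paint can: 9.41 × 9.8 = 92.22 N down at 0.601 m → arm 0.371 m, τ = 92.22 × 0.371 = 34.21 N·m counterclockwise.
Weight: 16.4 × 9.8 = 160.7 N down at 1.088 m → arm 0.858 m, τ = 160.7 × 0.858 = 137.9 N·m counterclockwise.
Speaker: 14.4 × 9.8 = 141.1 N down at 0.87 m → arm 0.64 m, τ = 141.1 × 0.64 = 90.3 N·m counterclockwise.
Potted plant: 3.72 × 9.8 = 36.46 N down at 0.759 m → arm 0.529 m, τ = 36.46 × 0.529 = 19.29 N·m counterclockwise.
Net load moment about support B = 406.5 N·m counterclockwise.
Reaction R at support A is upward at 1.435 m, arm 1.205 m → moment R × 1.205 clockwise.
Στ = 0 ⇒ R × 1.205 = 406.5 ⇒ R = 337 N.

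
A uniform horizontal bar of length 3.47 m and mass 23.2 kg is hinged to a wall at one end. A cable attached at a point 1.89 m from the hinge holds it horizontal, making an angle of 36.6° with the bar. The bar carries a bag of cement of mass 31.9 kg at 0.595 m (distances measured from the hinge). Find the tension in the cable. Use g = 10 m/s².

Take moments about the hinge.
Beam weight: 23.2 × 10 = 232 N down at 1.735 m → arm 1.735 m, τ = 232 × 1.735 = 402.5 N·m clockwise.
Bag of cement: 31.9 × 10 = 319 N down at 0.595 m → arm 0.595 m, τ = 319 × 0.595 = 189.8 N·m clockwise.
Total clockwise load moment = 592.3 N·m.
The cable tension T acts at 1.89 m; only its component perpendicular to the bar, T sinθ, produces torque. sin 36.6° = 0.5962.
Setting net torque to zero: T × 1.89 × 0.5962 = 592.3 → T = 592.3 / 1.127 = 526 N.

T ≈ 526 N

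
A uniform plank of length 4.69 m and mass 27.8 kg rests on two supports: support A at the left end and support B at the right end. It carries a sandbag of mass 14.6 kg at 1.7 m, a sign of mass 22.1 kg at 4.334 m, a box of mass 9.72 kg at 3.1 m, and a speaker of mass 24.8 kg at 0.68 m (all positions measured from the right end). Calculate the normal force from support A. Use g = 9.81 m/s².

Taking torques about support B:
Beam weight: 27.8 × 9.81 = 272.7 N down at 2.345 m → arm 2.345 m, τ = 272.7 × 2.345 = 639.5 N·m counterclockwise.
Sandbag: 14.6 × 9.81 = 143.2 N down at 1.7 m → arm 1.7 m, τ = 143.2 × 1.7 = 243.4 N·m counterclockwise.
Sign: 22.1 × 9.81 = 216.8 N down at 4.334 m → arm 4.334 m, τ = 216.8 × 4.334 = 939.6 N·m counterclockwise.
Box: 9.72 × 9.81 = 95.35 N down at 3.1 m → arm 3.1 m, τ = 95.35 × 3.1 = 295.6 N·m counterclockwise.
Speaker: 24.8 × 9.81 = 243.3 N down at 0.68 m → arm 0.68 m, τ = 243.3 × 0.68 = 165.4 N·m counterclockwise.
Net load moment about support B = 2284 N·m counterclockwise.
Reaction R at support A is upward at 4.69 m, arm 4.69 m → moment R × 4.69 clockwise.
Στ = 0 ⇒ R × 4.69 = 2284 ⇒ R = 487 N.

R_A ≈ 487 N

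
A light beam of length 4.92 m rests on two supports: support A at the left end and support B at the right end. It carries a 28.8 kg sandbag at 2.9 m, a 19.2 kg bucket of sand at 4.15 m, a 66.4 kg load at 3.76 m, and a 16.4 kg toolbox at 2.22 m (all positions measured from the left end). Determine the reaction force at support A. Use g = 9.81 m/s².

R_A ≈ 387 N

Taking torques about support B:
Sandbag: 28.8 × 9.81 = 282.5 N down at 2.9 m → arm 2.02 m, τ = 282.5 × 2.02 = 570.6 N·m counterclockwise.
Bucket of sand: 19.2 × 9.81 = 188.4 N down at 4.15 m → arm 0.77 m, τ = 188.4 × 0.77 = 145.1 N·m counterclockwise.
Load: 66.4 × 9.81 = 651.4 N down at 3.76 m → arm 1.16 m, τ = 651.4 × 1.16 = 755.6 N·m counterclockwise.
Toolbox: 16.4 × 9.81 = 160.9 N down at 2.22 m → arm 2.7 m, τ = 160.9 × 2.7 = 434.4 N·m counterclockwise.
Net load moment about support B = 1906 N·m counterclockwise.
Reaction R at support A is upward at 0 m, arm 4.92 m → moment R × 4.92 clockwise.
Στ = 0 ⇒ R × 4.92 = 1906 ⇒ R = 387 N.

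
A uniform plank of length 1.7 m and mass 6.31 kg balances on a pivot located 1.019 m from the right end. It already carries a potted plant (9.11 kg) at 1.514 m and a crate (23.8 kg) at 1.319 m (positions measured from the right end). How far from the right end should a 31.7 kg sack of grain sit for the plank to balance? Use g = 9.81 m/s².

About the pivot (at 1.019 m from the right end):
Beam weight: 6.31 × 9.81 = 61.9 N down at 0.85 m → arm 0.169 m, τ = 61.9 × 0.169 = 10.46 N·m clockwise.
Potted plant: 9.11 × 9.81 = 89.37 N down at 1.514 m → arm 0.495 m, τ = 89.37 × 0.495 = 44.24 N·m counterclockwise.
Crate: 23.8 × 9.81 = 233.5 N down at 1.319 m → arm 0.3 m, τ = 233.5 × 0.3 = 70.05 N·m counterclockwise.
Net moment of existing loads = 103.8 N·m counterclockwise.
The sack of grain weighs 31.7 × 9.81 = 311 N and must supply an equal clockwise moment, so its lever arm about the pivot is 103.8 / 311 = 0.334 m.
That puts it at 1.019 − 0.334 = 0.685 m from the right end.

x ≈ 0.685 m from the right end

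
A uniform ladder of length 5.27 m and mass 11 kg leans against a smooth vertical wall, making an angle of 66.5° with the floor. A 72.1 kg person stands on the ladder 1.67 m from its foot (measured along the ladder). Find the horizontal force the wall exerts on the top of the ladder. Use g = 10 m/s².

N_wall ≈ 123 N

Sum moments about the foot of the ladder (the floor normal and friction both act there and drop out).
Ladder weight 11×10 = 110 N acts at 2.635 m along the ladder; its horizontal arm is 2.635·cos66.5° = 1.051 m → τ = 115.6 N·m clockwise.
Person: 72.1×10 = 721 N at 1.67 m → arm 0.6659 m → τ = 480.1 N·m clockwise.
Wall normal N acts horizontally at the top; its moment arm is the height L sinθ = 5.27·sin66.5° = 4.833 m, counterclockwise.
Στ = 0 ⇒ N × 4.833 = 595.7 ⇒ N = 123 N.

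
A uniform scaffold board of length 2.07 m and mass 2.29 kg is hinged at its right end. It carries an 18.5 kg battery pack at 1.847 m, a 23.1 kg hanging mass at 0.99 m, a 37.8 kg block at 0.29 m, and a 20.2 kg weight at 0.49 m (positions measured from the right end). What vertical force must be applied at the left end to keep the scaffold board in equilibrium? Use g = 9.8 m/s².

Sum moments about the right end (the unknown pivot reaction has zero arm there).
Beam weight: 2.29 × 9.8 = 22.44 N down at 1.035 m → arm 1.035 m, τ = 22.44 × 1.035 = 23.23 N·m counterclockwise.
Battery pack: 18.5 × 9.8 = 181.3 N down at 1.847 m → arm 1.847 m, τ = 181.3 × 1.847 = 334.9 N·m counterclockwise.
Hanging mass: 23.1 × 9.8 = 226.4 N down at 0.99 m → arm 0.99 m, τ = 226.4 × 0.99 = 224.1 N·m counterclockwise.
Block: 37.8 × 9.8 = 370.4 N down at 0.29 m → arm 0.29 m, τ = 370.4 × 0.29 = 107.4 N·m counterclockwise.
Weight: 20.2 × 9.8 = 198 N down at 0.49 m → arm 0.49 m, τ = 198 × 0.49 = 97.02 N·m counterclockwise.
Net moment of the loads = 786.6 N·m counterclockwise.
The upward force F acts at the left end, arm 2.07 m, giving F × 2.07 clockwise.
Στ = 0 ⇒ F × 2.07 = 786.6 ⇒ F = 786.6 / 2.07 = 380 N.

F ≈ 380 N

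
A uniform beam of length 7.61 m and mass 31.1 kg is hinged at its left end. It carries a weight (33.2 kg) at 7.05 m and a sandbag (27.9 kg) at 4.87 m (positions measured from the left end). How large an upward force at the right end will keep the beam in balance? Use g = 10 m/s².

F ≈ 642 N

Taking torques about the left end:
Beam weight: 31.1 × 10 = 311 N down at 3.805 m → arm 3.805 m, τ = 311 × 3.805 = 1183 N·m clockwise.
Weight: 33.2 × 10 = 332 N down at 7.05 m → arm 7.05 m, τ = 332 × 7.05 = 2341 N·m clockwise.
Sandbag: 27.9 × 10 = 279 N down at 4.87 m → arm 4.87 m, τ = 279 × 4.87 = 1359 N·m clockwise.
Net moment of the loads = 4883 N·m clockwise.
The upward force F acts at the right end, arm 7.61 m, giving F × 7.61 counterclockwise.
Balancing moments: F × 7.61 = 4883, giving F = 4883 / 7.61 = 642 N.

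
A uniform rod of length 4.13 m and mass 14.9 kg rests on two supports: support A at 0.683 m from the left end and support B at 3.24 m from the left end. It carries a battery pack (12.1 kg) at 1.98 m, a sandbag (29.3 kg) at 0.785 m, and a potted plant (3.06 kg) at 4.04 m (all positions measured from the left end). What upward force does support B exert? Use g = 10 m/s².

R_B ≈ 194 N

Choose support A as the axis so its reaction then has zero moment arm.
Beam weight: 14.9 × 10 = 149 N down at 2.065 m → arm 1.382 m, τ = 149 × 1.382 = 205.9 N·m clockwise.
Battery pack: 12.1 × 10 = 121 N down at 1.98 m → arm 1.297 m, τ = 121 × 1.297 = 156.9 N·m clockwise.
Sandbag: 29.3 × 10 = 293 N down at 0.785 m → arm 0.102 m, τ = 293 × 0.102 = 29.89 N·m clockwise.
Potted plant: 3.06 × 10 = 30.6 N down at 4.04 m → arm 3.357 m, τ = 30.6 × 3.357 = 102.7 N·m clockwise.
Net load moment about support A = 495.4 N·m clockwise.
Reaction R at support B is upward at 3.24 m, arm 2.557 m → moment R × 2.557 counterclockwise.
Setting net torque to zero: R × 2.557 = 495.4 → R = 194 N.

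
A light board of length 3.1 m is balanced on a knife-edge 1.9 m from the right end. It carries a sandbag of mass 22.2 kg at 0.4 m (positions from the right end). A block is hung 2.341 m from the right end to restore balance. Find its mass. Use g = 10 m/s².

Taking torques about the knife-edge (at 1.9 m from the right end):
Sandbag: 22.2 × 10 = 222 N down at 0.4 m → arm 1.5 m, τ = 222 × 1.5 = 333 N·m clockwise.
Net moment of known loads = 333 N·m clockwise.
An unknown mass m at 2.341 m has arm 0.441 m; its moment is m·g·0.441 counterclockwise.
For rotational equilibrium, m × 10 × 0.441 = 333, so m = 333 / (10 × 0.441) = 75.5 kg.

m ≈ 75.5 kg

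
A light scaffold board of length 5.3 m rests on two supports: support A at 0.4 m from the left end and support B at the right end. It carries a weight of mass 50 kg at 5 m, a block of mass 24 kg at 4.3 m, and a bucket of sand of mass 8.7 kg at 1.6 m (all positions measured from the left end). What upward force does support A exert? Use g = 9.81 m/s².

R_A ≈ 143 N

Choose support B as the axis so its reaction then has zero moment arm.
Weight: 50 × 9.81 = 490.5 N down at 5 m → arm 0.3 m, τ = 490.5 × 0.3 = 147.2 N·m counterclockwise.
Block: 24 × 9.81 = 235.4 N down at 4.3 m → arm 1 m, τ = 235.4 × 1 = 235.4 N·m counterclockwise.
Bucket of sand: 8.7 × 9.81 = 85.35 N down at 1.6 m → arm 3.7 m, τ = 85.35 × 3.7 = 315.8 N·m counterclockwise.
Net load moment about support B = 698.4 N·m counterclockwise.
Reaction R at support A is upward at 0.4 m, arm 4.9 m → moment R × 4.9 clockwise.
For rotational equilibrium, R × 4.9 = 698.4, so R = 143 N.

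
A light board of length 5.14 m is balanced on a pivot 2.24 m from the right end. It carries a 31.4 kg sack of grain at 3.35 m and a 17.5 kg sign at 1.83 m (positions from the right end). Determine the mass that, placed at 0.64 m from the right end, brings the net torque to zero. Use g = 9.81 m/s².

Take moments about the pivot (at 2.24 m from the right end).
Sack of grain: 31.4 × 9.81 = 308 N down at 3.35 m → arm 1.11 m, τ = 308 × 1.11 = 341.9 N·m counterclockwise.
Sign: 17.5 × 9.81 = 171.7 N down at 1.83 m → arm 0.41 m, τ = 171.7 × 0.41 = 70.4 N·m clockwise.
Net moment of known loads = 271.5 N·m counterclockwise.
An unknown mass m at 0.64 m has arm 1.6 m; its moment is m·g·1.6 clockwise.
Setting net torque to zero: m × 9.81 × 1.6 = 271.5 → m = 271.5 / (9.81 × 1.6) = 17.3 kg.

m ≈ 17.3 kg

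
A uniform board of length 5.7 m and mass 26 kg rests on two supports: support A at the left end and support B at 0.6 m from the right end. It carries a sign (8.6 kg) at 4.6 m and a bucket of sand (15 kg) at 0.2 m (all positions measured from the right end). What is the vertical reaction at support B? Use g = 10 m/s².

Take moments about support A.
Beam weight: 26 × 10 = 260 N down at 2.85 m → arm 2.85 m, τ = 260 × 2.85 = 741 N·m clockwise.
Sign: 8.6 × 10 = 86 N down at 4.6 m → arm 1.1 m, τ = 86 × 1.1 = 94.6 N·m clockwise.
Bucket of sand: 15 × 10 = 150 N down at 0.2 m → arm 5.5 m, τ = 150 × 5.5 = 825 N·m clockwise.
Net load moment about support A = 1661 N·m clockwise.
Reaction R at support B is upward at 0.6 m, arm 5.1 m → moment R × 5.1 counterclockwise.
Στ = 0 ⇒ R × 5.1 = 1661 ⇒ R = 326 N.

R_B ≈ 326 N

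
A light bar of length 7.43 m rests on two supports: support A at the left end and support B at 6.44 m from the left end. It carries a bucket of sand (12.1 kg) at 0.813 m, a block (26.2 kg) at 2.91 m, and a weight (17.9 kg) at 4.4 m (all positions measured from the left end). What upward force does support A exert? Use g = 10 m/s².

R_A ≈ 306 N

Take moments about support B.
Bucket of sand: 12.1 × 10 = 121 N down at 0.813 m → arm 5.627 m, τ = 121 × 5.627 = 680.9 N·m counterclockwise.
Block: 26.2 × 10 = 262 N down at 2.91 m → arm 3.53 m, τ = 262 × 3.53 = 924.9 N·m counterclockwise.
Weight: 17.9 × 10 = 179 N down at 4.4 m → arm 2.04 m, τ = 179 × 2.04 = 365.2 N·m counterclockwise.
Net load moment about support B = 1971 N·m counterclockwise.
Reaction R at support A is upward at 0 m, arm 6.44 m → moment R × 6.44 clockwise.
For rotational equilibrium, R × 6.44 = 1971, so R = 306 N.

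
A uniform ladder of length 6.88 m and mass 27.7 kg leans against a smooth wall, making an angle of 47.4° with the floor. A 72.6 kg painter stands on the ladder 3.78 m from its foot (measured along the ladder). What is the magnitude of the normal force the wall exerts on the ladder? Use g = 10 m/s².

N_wall ≈ 494 N

Take moments about the foot of the ladder.
Ladder weight 27.7×10 = 277 N acts at 3.44 m along the ladder; its horizontal arm is 3.44·cos47.4° = 2.328 m → τ = 644.9 N·m clockwise.
Painter: 72.6×10 = 726 N at 3.78 m → arm 2.559 m → τ = 1858 N·m clockwise.
Wall normal N acts horizontally at the top; its moment arm is the height L sinθ = 6.88·sin47.4° = 5.064 m, counterclockwise.
Balancing moments: N × 5.064 = 2503, giving N = 494 N.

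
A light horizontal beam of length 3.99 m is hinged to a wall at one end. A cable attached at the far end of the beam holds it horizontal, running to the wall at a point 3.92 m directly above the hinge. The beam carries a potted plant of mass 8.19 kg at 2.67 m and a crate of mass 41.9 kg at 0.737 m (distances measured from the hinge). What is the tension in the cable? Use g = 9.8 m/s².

T ≈ 185 N

Take moments about the hinge.
Potted plant: 8.19 × 9.8 = 80.26 N down at 2.67 m → arm 2.67 m, τ = 80.26 × 2.67 = 214.3 N·m clockwise.
Crate: 41.9 × 9.8 = 410.6 N down at 0.737 m → arm 0.737 m, τ = 410.6 × 0.737 = 302.6 N·m clockwise.
Total clockwise load moment = 516.9 N·m.
The cable tension T acts at 3.99 m; only its component perpendicular to the beam, T sinθ, produces torque. sinθ = h/√(h²+d²) = 3.92/√(3.92²+3.99²) = 0.7008.
Στ = 0 ⇒ T × 3.99 × 0.7008 = 516.9 ⇒ T = 516.9 / 2.796 = 185 N.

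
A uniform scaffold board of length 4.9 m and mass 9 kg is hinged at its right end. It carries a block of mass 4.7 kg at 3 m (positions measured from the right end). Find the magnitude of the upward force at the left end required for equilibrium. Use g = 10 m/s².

Choose the right end as the axis so the unknown pivot reaction has zero arm there.
Beam weight: 9 × 10 = 90 N down at 2.45 m → arm 2.45 m, τ = 90 × 2.45 = 220.5 N·m counterclockwise.
Block: 4.7 × 10 = 47 N down at 3 m → arm 3 m, τ = 47 × 3 = 141 N·m counterclockwise.
Net moment of the loads = 361.5 N·m counterclockwise.
The upward force F acts at the left end, arm 4.9 m, giving F × 4.9 clockwise.
For rotational equilibrium, F × 4.9 = 361.5, so F = 361.5 / 4.9 = 73.8 N.

F ≈ 73.8 N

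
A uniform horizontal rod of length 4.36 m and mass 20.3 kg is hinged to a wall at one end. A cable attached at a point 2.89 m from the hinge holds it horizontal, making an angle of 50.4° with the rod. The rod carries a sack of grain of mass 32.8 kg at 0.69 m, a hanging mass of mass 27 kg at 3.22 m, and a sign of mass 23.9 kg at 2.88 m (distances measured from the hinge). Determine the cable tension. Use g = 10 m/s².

Take moments about the hinge.
Beam weight: 20.3 × 10 = 203 N down at 2.18 m → arm 2.18 m, τ = 203 × 2.18 = 442.5 N·m clockwise.
Sack of grain: 32.8 × 10 = 328 N down at 0.69 m → arm 0.69 m, τ = 328 × 0.69 = 226.3 N·m clockwise.
Hanging mass: 27 × 10 = 270 N down at 3.22 m → arm 3.22 m, τ = 270 × 3.22 = 869.4 N·m clockwise.
Sign: 23.9 × 10 = 239 N down at 2.88 m → arm 2.88 m, τ = 239 × 2.88 = 688.3 N·m clockwise.
Total clockwise load moment = 2226 N·m.
The cable tension T acts at 2.89 m; only its component perpendicular to the rod, T sinθ, produces torque. sin 50.4° = 0.7705.
Setting net torque to zero: T × 2.89 × 0.7705 = 2226 → T = 2226 / 2.227 = 1000 N.

T ≈ 1000 N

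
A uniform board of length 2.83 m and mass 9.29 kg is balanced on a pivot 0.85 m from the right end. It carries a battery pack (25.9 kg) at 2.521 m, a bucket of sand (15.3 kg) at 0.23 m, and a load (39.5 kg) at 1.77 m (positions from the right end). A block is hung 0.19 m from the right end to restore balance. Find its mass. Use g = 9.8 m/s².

m ≈ 114 kg

Take moments about the pivot (at 0.85 m from the right end).
Beam weight: 9.29 × 9.8 = 91.04 N down at 1.415 m → arm 0.565 m, τ = 91.04 × 0.565 = 51.44 N·m counterclockwise.
Battery pack: 25.9 × 9.8 = 253.8 N down at 2.521 m → arm 1.671 m, τ = 253.8 × 1.671 = 424.1 N·m counterclockwise.
Bucket of sand: 15.3 × 9.8 = 149.9 N down at 0.23 m → arm 0.62 m, τ = 149.9 × 0.62 = 92.94 N·m clockwise.
Load: 39.5 × 9.8 = 387.1 N down at 1.77 m → arm 0.92 m, τ = 387.1 × 0.92 = 356.1 N·m counterclockwise.
Net moment of known loads = 738.7 N·m counterclockwise.
An unknown mass m at 0.19 m has arm 0.66 m; its moment is m·g·0.66 clockwise.
Στ = 0 ⇒ m × 9.8 × 0.66 = 738.7 ⇒ m = 738.7 / (9.8 × 0.66) = 114 kg.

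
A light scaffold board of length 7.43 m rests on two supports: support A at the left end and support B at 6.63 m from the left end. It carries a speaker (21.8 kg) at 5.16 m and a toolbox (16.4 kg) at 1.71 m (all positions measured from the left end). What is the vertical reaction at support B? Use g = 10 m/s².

Take moments about support A.
Speaker: 21.8 × 10 = 218 N down at 5.16 m → arm 5.16 m, τ = 218 × 5.16 = 1125 N·m clockwise.
Toolbox: 16.4 × 10 = 164 N down at 1.71 m → arm 1.71 m, τ = 164 × 1.71 = 280.4 N·m clockwise.
Net load moment about support A = 1405 N·m clockwise.
Reaction R at support B is upward at 6.63 m, arm 6.63 m → moment R × 6.63 counterclockwise.
For rotational equilibrium, R × 6.63 = 1405, so R = 212 N.

R_B ≈ 212 N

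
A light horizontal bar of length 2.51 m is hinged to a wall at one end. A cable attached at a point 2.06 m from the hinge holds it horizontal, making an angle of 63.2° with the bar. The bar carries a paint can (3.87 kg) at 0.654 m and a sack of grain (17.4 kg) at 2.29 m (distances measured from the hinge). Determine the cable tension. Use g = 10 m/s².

T ≈ 230 N

Take moments about the hinge.
Paint can: 3.87 × 10 = 38.7 N down at 0.654 m → arm 0.654 m, τ = 38.7 × 0.654 = 25.31 N·m clockwise.
Sack of grain: 17.4 × 10 = 174 N down at 2.29 m → arm 2.29 m, τ = 174 × 2.29 = 398.5 N·m clockwise.
Total clockwise load moment = 423.8 N·m.
The cable tension T acts at 2.06 m; only its component perpendicular to the bar, T sinθ, produces torque. sin 63.2° = 0.8926.
Setting net torque to zero: T × 2.06 × 0.8926 = 423.8 → T = 423.8 / 1.839 = 230 N.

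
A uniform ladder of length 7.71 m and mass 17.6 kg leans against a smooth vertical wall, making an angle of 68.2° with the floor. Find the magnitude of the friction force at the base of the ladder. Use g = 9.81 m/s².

f ≈ 34.5 N

About the foot of the ladder:
Ladder weight 17.6×9.81 = 172.7 N acts at 3.855 m along the ladder; its horizontal arm is 3.855·cos68.2° = 1.432 m → τ = 247.3 N·m clockwise.
Wall normal N acts horizontally at the top; its moment arm is the height L sinθ = 7.71·sin68.2° = 7.159 m, counterclockwise.
Setting net torque to zero: N × 7.159 = 247.3 → N = 34.5 N.
ΣFx = 0: friction at the foot balances the wall's push, so f = N_wall = 34.5 N.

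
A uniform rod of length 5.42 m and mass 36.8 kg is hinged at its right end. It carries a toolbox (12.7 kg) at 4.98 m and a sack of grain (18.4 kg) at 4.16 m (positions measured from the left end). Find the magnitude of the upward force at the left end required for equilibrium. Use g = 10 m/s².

About the right end:
Beam weight: 36.8 × 10 = 368 N down at 2.71 m → arm 2.71 m, τ = 368 × 2.71 = 997.3 N·m counterclockwise.
Toolbox: 12.7 × 10 = 127 N down at 4.98 m → arm 0.44 m, τ = 127 × 0.44 = 55.88 N·m counterclockwise.
Sack of grain: 18.4 × 10 = 184 N down at 4.16 m → arm 1.26 m, τ = 184 × 1.26 = 231.8 N·m counterclockwise.
Net moment of the loads = 1285 N·m counterclockwise.
The upward force F acts at the left end, arm 5.42 m, giving F × 5.42 clockwise.
Balancing moments: F × 5.42 = 1285, giving F = 1285 / 5.42 = 237 N.

F ≈ 237 N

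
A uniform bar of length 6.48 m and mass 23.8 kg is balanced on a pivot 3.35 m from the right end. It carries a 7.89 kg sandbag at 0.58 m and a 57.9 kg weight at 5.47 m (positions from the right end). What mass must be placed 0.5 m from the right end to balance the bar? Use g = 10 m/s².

Choose the pivot (at 3.35 m from the right end) as the axis so the support reaction has zero arm there.
Beam weight: 23.8 × 10 = 238 N down at 3.24 m → arm 0.11 m, τ = 238 × 0.11 = 26.18 N·m clockwise.
Sandbag: 7.89 × 10 = 78.9 N down at 0.58 m → arm 2.77 m, τ = 78.9 × 2.77 = 218.6 N·m clockwise.
Weight: 57.9 × 10 = 579 N down at 5.47 m → arm 2.12 m, τ = 579 × 2.12 = 1227 N·m counterclockwise.
Net moment of known loads = 982.2 N·m counterclockwise.
An unknown mass m at 0.5 m has arm 2.85 m; its moment is m·g·2.85 clockwise.
Στ = 0 ⇒ m × 10 × 2.85 = 982.2 ⇒ m = 982.2 / (10 × 2.85) = 34.5 kg.

m ≈ 34.5 kg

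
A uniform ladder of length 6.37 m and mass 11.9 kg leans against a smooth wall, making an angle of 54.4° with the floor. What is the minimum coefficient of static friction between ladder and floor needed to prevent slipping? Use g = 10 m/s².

μ_min ≈ 0.358

Taking torques about the foot of the ladder:
Ladder weight 11.9×10 = 119 N acts at 3.185 m along the ladder; its horizontal arm is 3.185·cos54.4° = 1.854 m → τ = 220.6 N·m clockwise.
Wall normal N acts horizontally at the top; its moment arm is the height L sinθ = 6.37·sin54.4° = 5.179 m, counterclockwise.
For rotational equilibrium, N × 5.179 = 220.6, so N = 42.6 N.
ΣFx = 0 ⇒ f = N_wall = 42.6 N. ΣFy = 0 ⇒ N_floor = 119 N.
μ_min = f / N_floor = 42.6 / 119 = 0.358.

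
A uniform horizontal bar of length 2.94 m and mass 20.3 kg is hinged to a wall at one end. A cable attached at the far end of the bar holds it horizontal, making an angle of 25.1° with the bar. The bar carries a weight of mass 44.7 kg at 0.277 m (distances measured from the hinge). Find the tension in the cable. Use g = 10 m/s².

T ≈ 339 N

Take moments about the hinge.
Beam weight: 20.3 × 10 = 203 N down at 1.47 m → arm 1.47 m, τ = 203 × 1.47 = 298.4 N·m clockwise.
Weight: 44.7 × 10 = 447 N down at 0.277 m → arm 0.277 m, τ = 447 × 0.277 = 123.8 N·m clockwise.
Total clockwise load moment = 422.2 N·m.
The cable tension T acts at 2.94 m; only its component perpendicular to the bar, T sinθ, produces torque. sin 25.1° = 0.4242.
Setting net torque to zero: T × 2.94 × 0.4242 = 422.2 → T = 422.2 / 1.247 = 339 N.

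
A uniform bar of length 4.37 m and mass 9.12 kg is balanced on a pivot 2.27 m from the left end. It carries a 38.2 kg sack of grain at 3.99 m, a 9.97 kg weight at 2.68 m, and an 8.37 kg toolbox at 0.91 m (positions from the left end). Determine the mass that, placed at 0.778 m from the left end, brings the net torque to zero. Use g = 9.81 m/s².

m ≈ 38.6 kg

Take moments about the pivot (at 2.27 m from the left end).
Beam weight: 9.12 × 9.81 = 89.47 N down at 2.185 m → arm 0.085 m, τ = 89.47 × 0.085 = 7.605 N·m counterclockwise.
Sack of grain: 38.2 × 9.81 = 374.7 N down at 3.99 m → arm 1.72 m, τ = 374.7 × 1.72 = 644.5 N·m clockwise.
Weight: 9.97 × 9.81 = 97.81 N down at 2.68 m → arm 0.41 m, τ = 97.81 × 0.41 = 40.1 N·m clockwise.
Toolbox: 8.37 × 9.81 = 82.11 N down at 0.91 m → arm 1.36 m, τ = 82.11 × 1.36 = 111.7 N·m counterclockwise.
Net moment of known loads = 565.3 N·m clockwise.
An unknown mass m at 0.778 m has arm 1.492 m; its moment is m·g·1.492 counterclockwise.
Balancing moments: m × 9.81 × 1.492 = 565.3, giving m = 565.3 / (9.81 × 1.492) = 38.6 kg.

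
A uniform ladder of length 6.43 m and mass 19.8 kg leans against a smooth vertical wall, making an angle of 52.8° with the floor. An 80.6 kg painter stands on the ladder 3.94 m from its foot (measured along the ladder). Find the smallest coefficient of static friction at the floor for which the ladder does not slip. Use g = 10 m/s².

Take moments about the foot of the ladder.
Ladder weight 19.8×10 = 198 N acts at 3.215 m along the ladder; its horizontal arm is 3.215·cos52.8° = 1.944 m → τ = 384.9 N·m clockwise.
Painter: 80.6×10 = 806 N at 3.94 m → arm 2.382 m → τ = 1920 N·m clockwise.
Wall normal N acts horizontally at the top; its moment arm is the height L sinθ = 6.43·sin52.8° = 5.122 m, counterclockwise.
Στ = 0 ⇒ N × 5.122 = 2305 ⇒ N = 450 N.
ΣFx = 0 ⇒ f = N_wall = 450 N. ΣFy = 0 ⇒ N_floor = 1004 N.
μ_min = f / N_floor = 450 / 1004 = 0.448.

μ_min ≈ 0.448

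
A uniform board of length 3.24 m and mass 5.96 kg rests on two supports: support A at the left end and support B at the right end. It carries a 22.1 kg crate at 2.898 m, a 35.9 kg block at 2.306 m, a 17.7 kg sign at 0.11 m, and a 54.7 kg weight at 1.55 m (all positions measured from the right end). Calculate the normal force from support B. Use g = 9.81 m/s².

Sum moments about support A (its reaction then has zero moment arm).
Beam weight: 5.96 × 9.81 = 58.47 N down at 1.62 m → arm 1.62 m, τ = 58.47 × 1.62 = 94.72 N·m clockwise.
Crate: 22.1 × 9.81 = 216.8 N down at 2.898 m → arm 0.342 m, τ = 216.8 × 0.342 = 74.15 N·m clockwise.
Block: 35.9 × 9.81 = 352.2 N down at 2.306 m → arm 0.934 m, τ = 352.2 × 0.934 = 329 N·m clockwise.
Sign: 17.7 × 9.81 = 173.6 N down at 0.11 m → arm 3.13 m, τ = 173.6 × 3.13 = 543.4 N·m clockwise.
Weight: 54.7 × 9.81 = 536.6 N down at 1.55 m → arm 1.69 m, τ = 536.6 × 1.69 = 906.9 N·m clockwise.
Net load moment about support A = 1948 N·m clockwise.
Reaction R at support B is upward at 0 m, arm 3.24 m → moment R × 3.24 counterclockwise.
Setting net torque to zero: R × 3.24 = 1948 → R = 601 N.

R_B ≈ 601 N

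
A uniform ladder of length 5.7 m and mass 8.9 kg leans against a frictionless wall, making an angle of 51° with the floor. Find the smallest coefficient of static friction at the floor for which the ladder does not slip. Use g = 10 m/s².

μ_min ≈ 0.405

Take moments about the foot of the ladder.
Ladder weight 8.9×10 = 89 N acts at 2.85 m along the ladder; its horizontal arm is 2.85·cos51° = 1.794 m → τ = 159.7 N·m clockwise.
Wall normal N acts horizontally at the top; its moment arm is the height L sinθ = 5.7·sin51° = 4.43 m, counterclockwise.
For rotational equilibrium, N × 4.43 = 159.7, so N = 36.05 N.
ΣFx = 0 ⇒ f = N_wall = 36.05 N. ΣFy = 0 ⇒ N_floor = 89 N.
μ_min = f / N_floor = 36.05 / 89 = 0.405.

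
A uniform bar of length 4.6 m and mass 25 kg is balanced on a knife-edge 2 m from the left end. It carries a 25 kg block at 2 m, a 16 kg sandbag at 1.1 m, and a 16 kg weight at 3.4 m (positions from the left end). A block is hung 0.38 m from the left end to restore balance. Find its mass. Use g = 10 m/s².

Taking torques about the knife-edge (at 2 m from the left end):
Beam weight: 25 × 10 = 250 N down at 2.3 m → arm 0.3 m, τ = 250 × 0.3 = 75 N·m clockwise.
Block: acts at the knife-edge, moment arm 0 → no torque.
Sandbag: 16 × 10 = 160 N down at 1.1 m → arm 0.9 m, τ = 160 × 0.9 = 144 N·m counterclockwise.
Weight: 16 × 10 = 160 N down at 3.4 m → arm 1.4 m, τ = 160 × 1.4 = 224 N·m clockwise.
Net moment of known loads = 155 N·m clockwise.
An unknown mass m at 0.38 m has arm 1.62 m; its moment is m·g·1.62 counterclockwise.
For rotational equilibrium, m × 10 × 1.62 = 155, so m = 155 / (10 × 1.62) = 9.57 kg.

m ≈ 9.57 kg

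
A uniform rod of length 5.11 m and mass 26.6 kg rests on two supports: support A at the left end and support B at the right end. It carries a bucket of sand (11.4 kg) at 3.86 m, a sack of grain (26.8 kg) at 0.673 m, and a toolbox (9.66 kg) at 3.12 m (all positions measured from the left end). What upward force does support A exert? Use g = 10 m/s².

Choose support B as the axis so its reaction then has zero moment arm.
Beam weight: 26.6 × 10 = 266 N down at 2.555 m → arm 2.555 m, τ = 266 × 2.555 = 679.6 N·m counterclockwise.
Bucket of sand: 11.4 × 10 = 114 N down at 3.86 m → arm 1.25 m, τ = 114 × 1.25 = 142.5 N·m counterclockwise.
Sack of grain: 26.8 × 10 = 268 N down at 0.673 m → arm 4.437 m, τ = 268 × 4.437 = 1189 N·m counterclockwise.
Toolbox: 9.66 × 10 = 96.6 N down at 3.12 m → arm 1.99 m, τ = 96.6 × 1.99 = 192.2 N·m counterclockwise.
Net load moment about support B = 2203 N·m counterclockwise.
Reaction R at support A is upward at 0 m, arm 5.11 m → moment R × 5.11 clockwise.
For rotational equilibrium, R × 5.11 = 2203, so R = 431 N.

R_A ≈ 431 N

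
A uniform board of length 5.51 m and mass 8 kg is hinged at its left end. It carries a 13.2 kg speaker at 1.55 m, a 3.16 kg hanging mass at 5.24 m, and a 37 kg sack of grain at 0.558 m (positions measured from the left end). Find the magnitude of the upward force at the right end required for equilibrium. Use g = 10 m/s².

About the left end:
Beam weight: 8 × 10 = 80 N down at 2.755 m → arm 2.755 m, τ = 80 × 2.755 = 220.4 N·m clockwise.
Speaker: 13.2 × 10 = 132 N down at 1.55 m → arm 1.55 m, τ = 132 × 1.55 = 204.6 N·m clockwise.
Hanging mass: 3.16 × 10 = 31.6 N down at 5.24 m → arm 5.24 m, τ = 31.6 × 5.24 = 165.6 N·m clockwise.
Sack of grain: 37 × 10 = 370 N down at 0.558 m → arm 0.558 m, τ = 370 × 0.558 = 206.5 N·m clockwise.
Net moment of the loads = 797.1 N·m clockwise.
The upward force F acts at the right end, arm 5.51 m, giving F × 5.51 counterclockwise.
Στ = 0 ⇒ F × 5.51 = 797.1 ⇒ F = 797.1 / 5.51 = 145 N.

F ≈ 145 N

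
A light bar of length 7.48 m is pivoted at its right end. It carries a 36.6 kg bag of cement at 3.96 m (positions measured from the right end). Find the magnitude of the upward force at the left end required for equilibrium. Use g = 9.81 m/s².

F ≈ 190 N

Sum moments about the right end (the unknown pivot reaction has zero arm there).
Bag of cement: 36.6 × 9.81 = 359 N down at 3.96 m → arm 3.96 m, τ = 359 × 3.96 = 1422 N·m counterclockwise.
Net moment of the loads = 1422 N·m counterclockwise.
The upward force F acts at the left end, arm 7.48 m, giving F × 7.48 clockwise.
Balancing moments: F × 7.48 = 1422, giving F = 1422 / 7.48 = 190 N.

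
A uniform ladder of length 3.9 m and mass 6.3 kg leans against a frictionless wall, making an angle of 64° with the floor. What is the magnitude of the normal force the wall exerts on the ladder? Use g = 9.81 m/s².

About the foot of the ladder:
Ladder weight 6.3×9.81 = 61.8 N acts at 1.95 m along the ladder; its horizontal arm is 1.95·cos64° = 0.8548 m → τ = 52.83 N·m clockwise.
Wall normal N acts horizontally at the top; its moment arm is the height L sinθ = 3.9·sin64° = 3.505 m, counterclockwise.
Στ = 0 ⇒ N × 3.505 = 52.83 ⇒ N = 15.1 N.

N_wall ≈ 15.1 N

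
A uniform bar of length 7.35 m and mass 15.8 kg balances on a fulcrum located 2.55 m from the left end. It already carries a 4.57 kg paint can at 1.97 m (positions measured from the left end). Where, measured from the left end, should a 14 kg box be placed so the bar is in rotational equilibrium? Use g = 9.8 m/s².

x ≈ 1.47 m from the left end

About the fulcrum (at 2.55 m from the left end):
Beam weight: 15.8 × 9.8 = 154.8 N down at 3.675 m → arm 1.125 m, τ = 154.8 × 1.125 = 174.2 N·m clockwise.
Paint can: 4.57 × 9.8 = 44.79 N down at 1.97 m → arm 0.58 m, τ = 44.79 × 0.58 = 25.98 N·m counterclockwise.
Net moment of existing loads = 148.2 N·m clockwise.
The box weighs 14 × 9.8 = 137.2 N and must supply an equal counterclockwise moment, so its lever arm about the fulcrum is 148.2 / 137.2 = 1.08 m.
That puts it at 2.55 − 1.08 = 1.47 m from the left end.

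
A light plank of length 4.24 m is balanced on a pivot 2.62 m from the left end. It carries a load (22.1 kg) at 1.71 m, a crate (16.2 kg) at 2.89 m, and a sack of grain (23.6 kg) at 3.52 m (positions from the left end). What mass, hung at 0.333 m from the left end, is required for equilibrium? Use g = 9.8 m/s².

m ≈ 2.41 kg

Taking torques about the pivot (at 2.62 m from the left end):
Load: 22.1 × 9.8 = 216.6 N down at 1.71 m → arm 0.91 m, τ = 216.6 × 0.91 = 197.1 N·m counterclockwise.
Crate: 16.2 × 9.8 = 158.8 N down at 2.89 m → arm 0.27 m, τ = 158.8 × 0.27 = 42.88 N·m clockwise.
Sack of grain: 23.6 × 9.8 = 231.3 N down at 3.52 m → arm 0.9 m, τ = 231.3 × 0.9 = 208.2 N·m clockwise.
Net moment of known loads = 53.98 N·m clockwise.
An unknown mass m at 0.333 m has arm 2.287 m; its moment is m·g·2.287 counterclockwise.
Setting net torque to zero: m × 9.8 × 2.287 = 53.98 → m = 53.98 / (9.8 × 2.287) = 2.41 kg.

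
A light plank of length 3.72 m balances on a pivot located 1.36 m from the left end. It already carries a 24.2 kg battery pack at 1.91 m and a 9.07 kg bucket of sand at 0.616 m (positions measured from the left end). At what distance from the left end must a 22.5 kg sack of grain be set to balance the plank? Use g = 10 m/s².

x ≈ 1.07 m from the left end

About the pivot (at 1.36 m from the left end):
Battery pack: 24.2 × 10 = 242 N down at 1.91 m → arm 0.55 m, τ = 242 × 0.55 = 133.1 N·m clockwise.
Bucket of sand: 9.07 × 10 = 90.7 N down at 0.616 m → arm 0.744 m, τ = 90.7 × 0.744 = 67.48 N·m counterclockwise.
Net moment of existing loads = 65.62 N·m clockwise.
The sack of grain weighs 22.5 × 10 = 225 N and must supply an equal counterclockwise moment, so its lever arm about the pivot is 65.62 / 225 = 0.292 m.
That puts it at 1.36 − 0.292 = 1.07 m from the left end.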